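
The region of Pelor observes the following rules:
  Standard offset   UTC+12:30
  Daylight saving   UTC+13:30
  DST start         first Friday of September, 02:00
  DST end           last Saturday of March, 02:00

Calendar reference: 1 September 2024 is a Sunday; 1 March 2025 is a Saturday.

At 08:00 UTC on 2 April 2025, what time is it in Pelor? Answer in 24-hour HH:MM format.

1 September 2024 is a Sunday, so the first Friday is September 6.
1 March 2025 is a Saturday, so Saturdays fall on 1, 8, 15, 22, 29; the last is March 29.
At the standard offset (UTC+12:30), 08:00 UTC + 12h30m = 20:30 Pelor standard time.
Daylight saving runs 6 September 2024 – 29 March 2025; the standard-time date in Pelor, 2 April 2025, is outside that window, so Pelor is on standard time at UTC+12:30.
08:00 UTC + 12h30m = 20:30 local.

20:30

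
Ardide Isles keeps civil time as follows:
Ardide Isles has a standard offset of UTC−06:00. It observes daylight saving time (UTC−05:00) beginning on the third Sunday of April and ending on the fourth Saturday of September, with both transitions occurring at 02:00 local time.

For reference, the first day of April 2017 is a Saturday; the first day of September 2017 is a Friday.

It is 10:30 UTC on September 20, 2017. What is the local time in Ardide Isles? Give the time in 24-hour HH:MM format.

1 April 2017 is a Saturday, so the first Sunday is April 2 and the third is April 16.
1 September 2017 is a Friday, so the first Saturday is September 2 and the fourth is September 23.
At the standard offset (UTC−06:00), 10:30 UTC − 6h = 04:30 Ardide Isles standard time.
The standard-time date in Ardide Isles, September 20, 2017, falls between 16 April and 23 September, so daylight saving is in effect and Ardide Isles is at UTC−05:00.
10:30 UTC − 5h = 05:30 local.

05:30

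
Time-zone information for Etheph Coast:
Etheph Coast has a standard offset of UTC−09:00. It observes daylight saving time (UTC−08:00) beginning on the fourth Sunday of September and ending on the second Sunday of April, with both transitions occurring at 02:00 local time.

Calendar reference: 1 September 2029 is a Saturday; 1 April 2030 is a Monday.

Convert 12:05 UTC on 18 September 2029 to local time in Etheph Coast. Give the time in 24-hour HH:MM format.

1 September 2029 is a Saturday, so the first Sunday is September 2 and the fourth is September 23.
1 April 2030 is a Monday, so the first Sunday is April 7 and the second is April 14.
At the standard offset (UTC−09:00), 12:05 UTC − 9h = 03:05 Etheph Coast standard time.
Daylight saving runs 23 September 2029 – 14 April 2030; the standard-time date in Etheph Coast, 18 September 2029, is outside that window, so Etheph Coast is on standard time at UTC−09:00.
12:05 UTC − 9h = 03:05 local.

03:05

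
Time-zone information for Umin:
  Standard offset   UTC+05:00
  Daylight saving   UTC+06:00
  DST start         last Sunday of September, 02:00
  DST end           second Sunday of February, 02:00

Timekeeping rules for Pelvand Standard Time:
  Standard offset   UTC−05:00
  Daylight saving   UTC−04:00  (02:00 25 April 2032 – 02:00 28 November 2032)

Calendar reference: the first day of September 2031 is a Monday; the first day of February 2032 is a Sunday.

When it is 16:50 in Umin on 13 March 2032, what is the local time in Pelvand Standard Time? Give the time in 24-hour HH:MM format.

06:50

1 September 2031 is a Monday, so Sundays fall on 7, 14, 21, 28; the last is September 28.
1 February 2032 is a Sunday, so the first Sunday is February 1 and the second is February 8.
Daylight saving runs 28 September 2031 – 8 February 2032; 13 March 2032 is outside that window, so Umin is on standard time at UTC+05:00.
16:50 Umin − 5h = 11:50 UTC.
At the standard offset (UTC−05:00), 11:50 UTC − 5h = 06:50 Pelvand Standard Time standard time.
The standard-time date in Pelvand Standard Time, 13 March 2032, is outside the daylight-saving period (25 April – 28 November), so Pelvand Standard Time is on standard time, UTC−05:00.
11:50 UTC − 5h = 06:50 Pelvand Standard Time.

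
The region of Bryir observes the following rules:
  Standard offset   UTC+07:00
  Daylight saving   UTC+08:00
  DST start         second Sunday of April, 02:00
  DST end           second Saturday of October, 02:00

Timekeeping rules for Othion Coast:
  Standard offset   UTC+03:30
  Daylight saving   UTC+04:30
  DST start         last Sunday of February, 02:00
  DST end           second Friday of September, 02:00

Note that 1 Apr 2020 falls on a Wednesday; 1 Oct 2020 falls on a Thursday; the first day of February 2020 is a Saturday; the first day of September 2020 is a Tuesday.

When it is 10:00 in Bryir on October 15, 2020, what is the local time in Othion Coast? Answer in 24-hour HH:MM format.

1 April 2020 is a Wednesday, so the first Sunday is April 5 and the second is April 12.
1 October 2020 is a Thursday, so the first Saturday is October 3 and the second is October 10.
October 15, 2020 does not fall between 12 April and 10 October, so daylight saving is not in effect and Bryir is at UTC+07:00.
10:00 Bryir − 7h = 03:00 UTC.
1 February 2020 is a Saturday, so Sundays fall on 2, 9, 16, 23; the last is February 23.
1 September 2020 is a Tuesday, so the first Friday is September 4 and the second is September 11.
At the standard offset (UTC+03:30), 03:00 UTC + 3h30m = 06:30 Othion Coast standard time.
The standard-time date in Othion Coast, October 15, 2020, is outside the daylight-saving period (23 February – 11 September), so Othion Coast is on standard time, UTC+03:30.
03:00 UTC + 3h30m = 06:30 Othion Coast.

06:30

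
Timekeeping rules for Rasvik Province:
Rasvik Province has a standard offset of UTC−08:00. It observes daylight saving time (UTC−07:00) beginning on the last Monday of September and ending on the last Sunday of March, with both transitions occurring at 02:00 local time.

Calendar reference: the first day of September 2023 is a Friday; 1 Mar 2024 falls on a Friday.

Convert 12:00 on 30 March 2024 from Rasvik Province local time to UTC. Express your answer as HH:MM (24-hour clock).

19:00

1 September 2023 is a Friday, so Mondays fall on 4, 11, 18, 25; the last is September 25.
1 March 2024 is a Friday, so Sundays fall on 3, 10, 17, 24, 31; the last is March 31.
30 March 2024 falls between 25 September 2023 and 31 March 2024, so daylight saving is in effect and Rasvik Province is at UTC−07:00.
12:00 local + 7h = 19:00 UTC.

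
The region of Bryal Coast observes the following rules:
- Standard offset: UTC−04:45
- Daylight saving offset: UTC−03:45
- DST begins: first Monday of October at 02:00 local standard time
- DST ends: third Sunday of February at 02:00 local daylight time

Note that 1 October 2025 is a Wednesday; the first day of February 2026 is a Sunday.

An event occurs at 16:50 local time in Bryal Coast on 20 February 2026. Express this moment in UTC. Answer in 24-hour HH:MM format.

21:35

1 October 2025 is a Wednesday, so the first Monday is October 6.
1 February 2026 is a Sunday, so the first Sunday is February 1 and the third is February 15.
Daylight saving runs 6 October 2025 – 15 February 2026; 20 February 2026 is outside that window, so Bryal Coast is on standard time at UTC−04:45.
16:50 local + 4h45m = 21:35 UTC.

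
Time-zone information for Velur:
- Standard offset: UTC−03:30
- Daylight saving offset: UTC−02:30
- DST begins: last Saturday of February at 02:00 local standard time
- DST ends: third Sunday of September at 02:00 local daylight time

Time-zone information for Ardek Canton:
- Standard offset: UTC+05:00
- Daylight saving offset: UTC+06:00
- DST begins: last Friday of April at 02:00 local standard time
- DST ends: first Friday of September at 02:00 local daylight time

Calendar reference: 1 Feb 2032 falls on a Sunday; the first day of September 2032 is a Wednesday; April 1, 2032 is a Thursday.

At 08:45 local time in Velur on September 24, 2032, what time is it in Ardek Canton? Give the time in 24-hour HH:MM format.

1 February 2032 is a Sunday, so Saturdays fall on 7, 14, 21, 28; the last is February 28.
1 September 2032 is a Wednesday, so the first Sunday is September 5 and the third is September 19.
September 24, 2032 does not fall between 28 February and 19 September, so daylight saving is not in effect and Velur is at UTC−03:30.
08:45 Velur + 3h30m = 12:15 UTC.
1 April 2032 is a Thursday, so Fridays fall on 2, 9, 16, 23, 30; the last is April 30.
1 September 2032 is a Wednesday, so the first Friday is September 3.
At the standard offset (UTC+05:00), 12:15 UTC + 5h = 17:15 Ardek Canton standard time.
The standard-time date in Ardek Canton, September 24, 2032, is outside the daylight-saving period (30 April – 3 September), so Ardek Canton is on standard time, UTC+05:00.
12:15 UTC + 5h = 17:15 Ardek Canton.

17:15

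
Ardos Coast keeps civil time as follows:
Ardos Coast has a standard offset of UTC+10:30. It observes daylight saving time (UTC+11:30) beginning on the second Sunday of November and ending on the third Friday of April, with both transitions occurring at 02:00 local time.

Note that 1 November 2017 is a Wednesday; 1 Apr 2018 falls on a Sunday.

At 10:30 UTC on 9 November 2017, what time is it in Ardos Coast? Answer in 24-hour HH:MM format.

1 November 2017 is a Wednesday, so the first Sunday is November 5 and the second is November 12.
1 April 2018 is a Sunday, so the first Friday is April 6 and the third is April 20.
At the standard offset (UTC+10:30), 10:30 UTC + 10h30m = 21:00 Ardos Coast standard time.
Daylight saving runs 12 November 2017 – 20 April 2018; the standard-time date in Ardos Coast, 9 November 2017, is outside that window, so Ardos Coast is on standard time at UTC+10:30.
10:30 UTC + 10h30m = 21:00 local.

21:00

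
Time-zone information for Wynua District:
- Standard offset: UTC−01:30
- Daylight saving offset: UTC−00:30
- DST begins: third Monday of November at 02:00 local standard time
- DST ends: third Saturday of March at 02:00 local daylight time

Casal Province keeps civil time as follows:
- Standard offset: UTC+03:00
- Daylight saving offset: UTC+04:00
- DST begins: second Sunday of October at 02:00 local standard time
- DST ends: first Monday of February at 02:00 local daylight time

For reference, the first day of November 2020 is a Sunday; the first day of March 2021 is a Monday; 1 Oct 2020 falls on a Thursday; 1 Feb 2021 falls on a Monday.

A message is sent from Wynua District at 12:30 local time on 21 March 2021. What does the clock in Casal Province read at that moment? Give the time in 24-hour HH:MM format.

1 November 2020 is a Sunday, so the first Monday is November 2 and the third is November 16.
1 March 2021 is a Monday, so the first Saturday is March 6 and the third is March 20.
Daylight saving runs 16 November 2020 – 20 March 2021; 21 March 2021 is outside that window, so Wynua District is on standard time at UTC−01:30.
12:30 Wynua District + 1h30m = 14:00 UTC.
1 October 2020 is a Thursday, so the first Sunday is October 4 and the second is October 11.
1 February 2021 is a Monday, so the first Monday is February 1.
At the standard offset (UTC+03:00), 14:00 UTC + 3h = 17:00 Casal Province standard time.
Daylight saving runs 11 October 2020 – 1 February 2021; the standard-time date in Casal Province, 21 March 2021, is outside that window, so Casal Province is on standard time at UTC+03:00.
14:00 UTC + 3h = 17:00 Casal Province.

17:00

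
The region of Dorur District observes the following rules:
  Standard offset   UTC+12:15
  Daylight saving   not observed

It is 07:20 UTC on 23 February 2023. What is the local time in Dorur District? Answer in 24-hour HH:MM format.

19:35

Dorur District has no daylight saving, so its offset is UTC+12:15 year-round.
07:20 UTC + 12h15m = 19:35 local.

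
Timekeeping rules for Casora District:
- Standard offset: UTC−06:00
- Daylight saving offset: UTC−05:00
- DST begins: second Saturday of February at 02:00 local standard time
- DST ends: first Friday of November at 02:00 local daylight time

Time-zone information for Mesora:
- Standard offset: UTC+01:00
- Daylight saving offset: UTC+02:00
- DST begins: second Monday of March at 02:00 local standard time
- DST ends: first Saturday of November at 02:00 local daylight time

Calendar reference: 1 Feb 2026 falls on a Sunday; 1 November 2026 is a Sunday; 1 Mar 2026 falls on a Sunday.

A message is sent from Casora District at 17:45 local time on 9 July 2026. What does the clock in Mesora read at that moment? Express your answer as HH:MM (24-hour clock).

1 February 2026 is a Sunday, so the first Saturday is February 7 and the second is February 14.
1 November 2026 is a Sunday, so the first Friday is November 6.
9 July 2026 lies within the daylight-saving period (14 February – 6 November), so Casora District is on daylight time, UTC−05:00.
17:45 Casora District + 5h = 22:45 UTC.
1 March 2026 is a Sunday, so the first Monday is March 2 and the second is March 9.
1 November 2026 is a Sunday, so the first Saturday is November 7.
At the standard offset (UTC+01:00), 22:45 UTC + 1h = 23:45 Mesora standard time.
Daylight saving runs 9 March – 7 November; the standard-time date in Mesora, 9 July 2026, is inside that window, so Mesora is at UTC+02:00.
22:45 UTC + 2h = 00:45 Mesora (rolling into the next day, 10 July 2026).

00:45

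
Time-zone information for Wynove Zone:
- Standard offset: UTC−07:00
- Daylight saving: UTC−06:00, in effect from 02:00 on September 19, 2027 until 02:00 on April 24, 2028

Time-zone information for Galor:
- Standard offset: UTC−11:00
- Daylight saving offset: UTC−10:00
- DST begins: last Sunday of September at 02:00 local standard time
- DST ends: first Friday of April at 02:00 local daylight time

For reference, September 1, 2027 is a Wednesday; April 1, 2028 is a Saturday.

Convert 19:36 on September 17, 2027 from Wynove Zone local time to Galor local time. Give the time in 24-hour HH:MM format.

September 17, 2027 is outside the daylight-saving period (19 September 2027 – 24 April 2028), so Wynove Zone is on standard time, UTC−07:00.
19:36 Wynove Zone + 7h = 02:36 UTC (rolling into the next day, 18 September 2027).
1 September 2027 is a Wednesday, so Sundays fall on 5, 12, 19, 26; the last is September 26.
1 April 2028 is a Saturday, so the first Friday is April 7.
At the standard offset (UTC−11:00), 02:36 UTC − 11h = 15:36 Galor standard time (rolling into the previous day, 17 September 2027).
Daylight saving runs 26 September 2027 – 7 April 2028; the standard-time date in Galor, September 17, 2027, is outside that window, so Galor is on standard time at UTC−11:00.
02:36 UTC − 11h = 15:36 Galor (rolling into the previous day, 17 September 2027).

15:36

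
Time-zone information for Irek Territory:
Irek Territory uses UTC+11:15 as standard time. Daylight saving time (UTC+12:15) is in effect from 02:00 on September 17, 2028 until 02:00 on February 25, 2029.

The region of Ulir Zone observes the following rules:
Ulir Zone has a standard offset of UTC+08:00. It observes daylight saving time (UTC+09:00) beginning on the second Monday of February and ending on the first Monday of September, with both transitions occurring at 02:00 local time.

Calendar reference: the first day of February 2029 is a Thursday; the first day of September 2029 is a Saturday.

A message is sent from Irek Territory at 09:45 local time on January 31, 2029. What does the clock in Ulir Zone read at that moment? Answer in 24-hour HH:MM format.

05:30

January 31, 2029 lies within the daylight-saving period (17 September 2028 – 25 February 2029), so Irek Territory is on daylight time, UTC+12:15.
09:45 Irek Territory − 12h15m = 21:30 UTC (rolling into the previous day, 30 January 2029).
1 February 2029 is a Thursday, so the first Monday is February 5 and the second is February 12.
1 September 2029 is a Saturday, so the first Monday is September 3.
At the standard offset (UTC+08:00), 21:30 UTC + 8h = 05:30 Ulir Zone standard time (rolling into the next day, 31 January 2029).
Daylight saving runs 12 February – 3 September; the standard-time date in Ulir Zone, January 31, 2029, is outside that window, so Ulir Zone is on standard time at UTC+08:00.
21:30 UTC + 8h = 05:30 Ulir Zone (rolling into the next day, 31 January 2029).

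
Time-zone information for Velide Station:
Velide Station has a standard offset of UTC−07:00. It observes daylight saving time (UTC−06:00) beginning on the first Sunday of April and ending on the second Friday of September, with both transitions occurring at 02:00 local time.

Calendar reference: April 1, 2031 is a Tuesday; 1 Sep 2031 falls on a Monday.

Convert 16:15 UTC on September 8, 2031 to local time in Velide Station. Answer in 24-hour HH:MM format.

1 April 2031 is a Tuesday, so the first Sunday is April 6.
1 September 2031 is a Monday, so the first Friday is September 5 and the second is September 12.
At the standard offset (UTC−07:00), 16:15 UTC − 7h = 09:15 Velide Station standard time.
Daylight saving runs 6 April – 12 September; the standard-time date in Velide Station, September 8, 2031, is inside that window, so Velide Station is at UTC−06:00.
16:15 UTC − 6h = 10:15 local.

10:15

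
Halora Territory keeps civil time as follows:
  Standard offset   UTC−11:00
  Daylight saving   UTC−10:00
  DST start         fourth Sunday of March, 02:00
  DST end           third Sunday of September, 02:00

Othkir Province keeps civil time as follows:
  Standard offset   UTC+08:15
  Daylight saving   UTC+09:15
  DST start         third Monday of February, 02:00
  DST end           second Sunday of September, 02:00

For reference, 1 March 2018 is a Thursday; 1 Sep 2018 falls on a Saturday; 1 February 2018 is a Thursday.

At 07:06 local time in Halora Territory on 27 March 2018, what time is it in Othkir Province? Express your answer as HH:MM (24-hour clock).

02:21

1 March 2018 is a Thursday, so the first Sunday is March 4 and the fourth is March 25.
1 September 2018 is a Saturday, so the first Sunday is September 2 and the third is September 16.
Daylight saving runs 25 March – 16 September; 27 March 2018 is inside that window, so Halora Territory is at UTC−10:00.
07:06 Halora Territory + 10h = 17:06 UTC.
1 February 2018 is a Thursday, so the first Monday is February 5 and the third is February 19.
1 September 2018 is a Saturday, so the first Sunday is September 2 and the second is September 9.
At the standard offset (UTC+08:15), 17:06 UTC + 8h15m = 01:21 Othkir Province standard time (rolling into the next day, 28 March 2018).
The standard-time date in Othkir Province, 28 March 2018, falls between 19 February and 9 September, so daylight saving is in effect and Othkir Province is at UTC+09:15.
17:06 UTC + 9h15m = 02:21 Othkir Province (rolling into the next day, 28 March 2018).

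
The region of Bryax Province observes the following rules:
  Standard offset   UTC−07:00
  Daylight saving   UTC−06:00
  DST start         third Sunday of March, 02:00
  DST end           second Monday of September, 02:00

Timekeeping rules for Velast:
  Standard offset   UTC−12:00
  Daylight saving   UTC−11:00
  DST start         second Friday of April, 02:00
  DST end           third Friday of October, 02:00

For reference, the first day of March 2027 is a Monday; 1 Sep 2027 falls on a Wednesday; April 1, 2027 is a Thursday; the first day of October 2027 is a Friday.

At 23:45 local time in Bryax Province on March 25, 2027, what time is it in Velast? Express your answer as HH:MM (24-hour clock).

1 March 2027 is a Monday, so the first Sunday is March 7 and the third is March 21.
1 September 2027 is a Wednesday, so the first Monday is September 6 and the second is September 13.
Daylight saving runs 21 March – 13 September; March 25, 2027 is inside that window, so Bryax Province is at UTC−06:00.
23:45 Bryax Province + 6h = 05:45 UTC (rolling into the next day, 26 March 2027).
1 April 2027 is a Thursday, so the first Friday is April 2 and the second is April 9.
1 October 2027 is a Friday, so the first Friday is October 1 and the third is October 15.
At the standard offset (UTC−12:00), 05:45 UTC − 12h = 17:45 Velast standard time (rolling into the previous day, 25 March 2027).
The standard-time date in Velast, March 25, 2027, is outside the daylight-saving period (9 April – 15 October), so Velast is on standard time, UTC−12:00.
05:45 UTC − 12h = 17:45 Velast (rolling into the previous day, 25 March 2027).

17:45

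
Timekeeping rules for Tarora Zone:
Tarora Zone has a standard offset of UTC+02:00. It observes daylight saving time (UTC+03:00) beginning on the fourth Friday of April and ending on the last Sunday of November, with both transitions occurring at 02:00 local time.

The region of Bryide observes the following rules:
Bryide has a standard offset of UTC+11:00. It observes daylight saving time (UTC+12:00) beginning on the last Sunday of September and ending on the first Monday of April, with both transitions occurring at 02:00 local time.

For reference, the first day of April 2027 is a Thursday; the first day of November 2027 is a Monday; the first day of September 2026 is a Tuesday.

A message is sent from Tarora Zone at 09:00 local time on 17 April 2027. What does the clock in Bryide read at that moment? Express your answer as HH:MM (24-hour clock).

18:00

1 April 2027 is a Thursday, so the first Friday is April 2 and the fourth is April 23.
1 November 2027 is a Monday, so Sundays fall on 7, 14, 21, 28; the last is November 28.
Daylight saving runs 23 April – 28 November; 17 April 2027 is outside that window, so Tarora Zone is on standard time at UTC+02:00.
09:00 Tarora Zone − 2h = 07:00 UTC.
1 September 2026 is a Tuesday, so Sundays fall on 6, 13, 20, 27; the last is September 27.
1 April 2027 is a Thursday, so the first Monday is April 5.
At the standard offset (UTC+11:00), 07:00 UTC + 11h = 18:00 Bryide standard time.
The standard-time date in Bryide, 17 April 2027, does not fall between 27 September 2026 and 5 April 2027, so daylight saving is not in effect and Bryide is at UTC+11:00.
07:00 UTC + 11h = 18:00 Bryide.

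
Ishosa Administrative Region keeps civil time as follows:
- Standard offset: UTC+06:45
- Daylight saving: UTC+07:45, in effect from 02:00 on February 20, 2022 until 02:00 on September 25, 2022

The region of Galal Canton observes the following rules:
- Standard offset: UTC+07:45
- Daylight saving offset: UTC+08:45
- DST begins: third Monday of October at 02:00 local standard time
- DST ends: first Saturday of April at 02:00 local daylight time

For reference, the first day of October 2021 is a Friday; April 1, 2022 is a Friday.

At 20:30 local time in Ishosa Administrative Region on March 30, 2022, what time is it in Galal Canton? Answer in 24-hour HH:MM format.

March 30, 2022 lies within the daylight-saving period (20 February – 25 September), so Ishosa Administrative Region is on daylight time, UTC+07:45.
20:30 Ishosa Administrative Region − 7h45m = 12:45 UTC.
1 October 2021 is a Friday, so the first Monday is October 4 and the third is October 18.
1 April 2022 is a Friday, so the first Saturday is April 2.
At the standard offset (UTC+07:45), 12:45 UTC + 7h45m = 20:30 Galal Canton standard time.
The standard-time date in Galal Canton, March 30, 2022, lies within the daylight-saving period (18 October 2021 – 2 April 2022), so Galal Canton is on daylight time, UTC+08:45.
12:45 UTC + 8h45m = 21:30 Galal Canton.

21:30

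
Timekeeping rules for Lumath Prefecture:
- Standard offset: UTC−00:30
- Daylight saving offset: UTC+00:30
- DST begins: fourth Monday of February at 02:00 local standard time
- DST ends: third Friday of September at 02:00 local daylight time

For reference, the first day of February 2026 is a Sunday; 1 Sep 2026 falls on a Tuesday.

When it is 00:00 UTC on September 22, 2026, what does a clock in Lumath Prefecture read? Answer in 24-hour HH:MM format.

1 February 2026 is a Sunday, so the first Monday is February 2 and the fourth is February 23.
1 September 2026 is a Tuesday, so the first Friday is September 4 and the third is September 18.
At the standard offset (UTC−00:30), 00:00 UTC − 0h30m = 23:30 Lumath Prefecture standard time (rolling into the previous day, 21 September 2026).
The standard-time date in Lumath Prefecture, September 21, 2026, does not fall between 23 February and 18 September, so daylight saving is not in effect and Lumath Prefecture is at UTC−00:30.
00:00 UTC − 0h30m = 23:30 local (rolling into the previous day, 21 September 2026).

23:30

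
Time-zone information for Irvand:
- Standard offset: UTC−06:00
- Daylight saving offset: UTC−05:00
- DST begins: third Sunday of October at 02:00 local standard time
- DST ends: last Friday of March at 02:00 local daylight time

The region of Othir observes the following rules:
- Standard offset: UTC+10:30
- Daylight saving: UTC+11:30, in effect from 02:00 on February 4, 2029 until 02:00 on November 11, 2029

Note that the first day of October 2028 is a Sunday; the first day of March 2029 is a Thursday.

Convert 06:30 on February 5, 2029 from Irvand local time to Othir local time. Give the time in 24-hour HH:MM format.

23:00

1 October 2028 is a Sunday, so the first Sunday is October 1 and the third is October 15.
1 March 2029 is a Thursday, so Fridays fall on 2, 9, 16, 23, 30; the last is March 30.
February 5, 2029 falls between 15 October 2028 and 30 March 2029, so daylight saving is in effect and Irvand is at UTC−05:00.
06:30 Irvand + 5h = 11:30 UTC.
At the standard offset (UTC+10:30), 11:30 UTC + 10h30m = 22:00 Othir standard time.
The standard-time date in Othir, February 5, 2029, lies within the daylight-saving period (4 February – 11 November), so Othir is on daylight time, UTC+11:30.
11:30 UTC + 11h30m = 23:00 Othir.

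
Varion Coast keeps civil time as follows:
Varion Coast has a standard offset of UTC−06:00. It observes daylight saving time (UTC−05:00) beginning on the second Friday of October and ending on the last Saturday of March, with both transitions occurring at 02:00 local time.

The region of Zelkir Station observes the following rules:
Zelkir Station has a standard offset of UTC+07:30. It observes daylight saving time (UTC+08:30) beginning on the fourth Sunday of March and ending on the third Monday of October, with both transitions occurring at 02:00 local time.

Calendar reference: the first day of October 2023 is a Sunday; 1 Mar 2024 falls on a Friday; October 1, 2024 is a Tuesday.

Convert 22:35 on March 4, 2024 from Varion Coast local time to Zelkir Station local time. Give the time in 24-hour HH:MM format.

11:05

1 October 2023 is a Sunday, so the first Friday is October 6 and the second is October 13.
1 March 2024 is a Friday, so Saturdays fall on 2, 9, 16, 23, 30; the last is March 30.
Daylight saving runs 13 October 2023 – 30 March 2024; March 4, 2024 is inside that window, so Varion Coast is at UTC−05:00.
22:35 Varion Coast + 5h = 03:35 UTC (rolling into the next day, 5 March 2024).
1 March 2024 is a Friday, so the first Sunday is March 3 and the fourth is March 24.
1 October 2024 is a Tuesday, so the first Monday is October 7 and the third is October 21.
At the standard offset (UTC+07:30), 03:35 UTC + 7h30m = 11:05 Zelkir Station standard time.
The standard-time date in Zelkir Station, March 5, 2024, is outside the daylight-saving period (24 March – 21 October), so Zelkir Station is on standard time, UTC+07:30.
03:35 UTC + 7h30m = 11:05 Zelkir Station.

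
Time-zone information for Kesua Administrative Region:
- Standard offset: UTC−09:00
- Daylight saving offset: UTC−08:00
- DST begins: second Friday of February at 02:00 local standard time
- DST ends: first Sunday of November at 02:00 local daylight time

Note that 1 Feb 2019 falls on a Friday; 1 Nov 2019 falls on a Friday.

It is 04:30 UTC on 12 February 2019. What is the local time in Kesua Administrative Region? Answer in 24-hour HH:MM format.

1 February 2019 is a Friday, so the first Friday is February 1 and the second is February 8.
1 November 2019 is a Friday, so the first Sunday is November 3.
At the standard offset (UTC−09:00), 04:30 UTC − 9h = 19:30 Kesua Administrative Region standard time (rolling into the previous day, 11 February 2019).
Daylight saving runs 8 February – 3 November; the standard-time date in Kesua Administrative Region, 11 February 2019, is inside that window, so Kesua Administrative Region is at UTC−08:00.
04:30 UTC − 8h = 20:30 local (rolling into the previous day, 11 February 2019).

20:30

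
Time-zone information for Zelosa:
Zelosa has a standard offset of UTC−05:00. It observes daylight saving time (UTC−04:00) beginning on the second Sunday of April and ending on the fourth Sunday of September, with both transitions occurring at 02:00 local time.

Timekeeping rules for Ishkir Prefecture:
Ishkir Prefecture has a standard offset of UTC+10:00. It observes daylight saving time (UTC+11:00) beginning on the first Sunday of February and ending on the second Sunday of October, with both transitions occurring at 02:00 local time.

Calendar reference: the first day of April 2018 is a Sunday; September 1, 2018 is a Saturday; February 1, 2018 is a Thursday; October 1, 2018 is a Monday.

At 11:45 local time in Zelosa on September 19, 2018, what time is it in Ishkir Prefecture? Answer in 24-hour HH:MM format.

02:45

1 April 2018 is a Sunday, so the first Sunday is April 1 and the second is April 8.
1 September 2018 is a Saturday, so the first Sunday is September 2 and the fourth is September 23.
September 19, 2018 falls between 8 April and 23 September, so daylight saving is in effect and Zelosa is at UTC−04:00.
11:45 Zelosa + 4h = 15:45 UTC.
1 February 2018 is a Thursday, so the first Sunday is February 4.
1 October 2018 is a Monday, so the first Sunday is October 7 and the second is October 14.
At the standard offset (UTC+10:00), 15:45 UTC + 10h = 01:45 Ishkir Prefecture standard time (rolling into the next day, 20 September 2018).
Daylight saving runs 4 February – 14 October; the standard-time date in Ishkir Prefecture, September 20, 2018, is inside that window, so Ishkir Prefecture is at UTC+11:00.
15:45 UTC + 11h = 02:45 Ishkir Prefecture (rolling into the next day, 20 September 2018).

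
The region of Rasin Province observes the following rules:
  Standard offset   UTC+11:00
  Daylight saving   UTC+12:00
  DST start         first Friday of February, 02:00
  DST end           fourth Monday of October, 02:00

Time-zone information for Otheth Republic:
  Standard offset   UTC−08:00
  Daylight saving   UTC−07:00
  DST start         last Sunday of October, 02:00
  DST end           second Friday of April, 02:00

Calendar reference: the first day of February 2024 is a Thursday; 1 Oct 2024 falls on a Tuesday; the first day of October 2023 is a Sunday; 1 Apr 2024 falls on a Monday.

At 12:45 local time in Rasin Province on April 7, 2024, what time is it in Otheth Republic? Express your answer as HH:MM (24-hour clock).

17:45

1 February 2024 is a Thursday, so the first Friday is February 2.
1 October 2024 is a Tuesday, so the first Monday is October 7 and the fourth is October 28.
Daylight saving runs 2 February – 28 October; April 7, 2024 is inside that window, so Rasin Province is at UTC+12:00.
12:45 Rasin Province − 12h = 00:45 UTC.
1 October 2023 is a Sunday, so Sundays fall on 1, 8, 15, 22, 29; the last is October 29.
1 April 2024 is a Monday, so the first Friday is April 5 and the second is April 12.
At the standard offset (UTC−08:00), 00:45 UTC − 8h = 16:45 Otheth Republic standard time (rolling into the previous day, 6 April 2024).
The standard-time date in Otheth Republic, April 6, 2024, lies within the daylight-saving period (29 October 2023 – 12 April 2024), so Otheth Republic is on daylight time, UTC−07:00.
00:45 UTC − 7h = 17:45 Otheth Republic (rolling into the previous day, 6 April 2024).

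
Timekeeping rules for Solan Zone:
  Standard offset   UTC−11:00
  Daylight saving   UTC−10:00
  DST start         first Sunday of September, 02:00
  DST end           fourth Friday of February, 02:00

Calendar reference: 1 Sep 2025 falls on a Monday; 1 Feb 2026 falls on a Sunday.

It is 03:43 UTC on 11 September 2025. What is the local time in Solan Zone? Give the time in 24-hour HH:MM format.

17:43

1 September 2025 is a Monday, so the first Sunday is September 7.
1 February 2026 is a Sunday, so the first Friday is February 6 and the fourth is February 27.
At the standard offset (UTC−11:00), 03:43 UTC − 11h = 16:43 Solan Zone standard time (rolling into the previous day, 10 September 2025).
Daylight saving runs 7 September 2025 – 27 February 2026; the standard-time date in Solan Zone, 10 September 2025, is inside that window, so Solan Zone is at UTC−10:00.
03:43 UTC − 10h = 17:43 local (rolling into the previous day, 10 September 2025).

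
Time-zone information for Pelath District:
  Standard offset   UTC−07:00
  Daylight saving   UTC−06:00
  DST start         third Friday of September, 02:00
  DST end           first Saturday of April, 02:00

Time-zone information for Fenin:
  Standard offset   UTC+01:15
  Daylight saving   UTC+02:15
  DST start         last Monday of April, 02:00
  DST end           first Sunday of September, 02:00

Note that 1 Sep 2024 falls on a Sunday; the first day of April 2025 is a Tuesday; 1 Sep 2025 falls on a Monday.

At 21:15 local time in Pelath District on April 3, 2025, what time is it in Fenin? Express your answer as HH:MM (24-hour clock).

1 September 2024 is a Sunday, so the first Friday is September 6 and the third is September 20.
1 April 2025 is a Tuesday, so the first Saturday is April 5.
April 3, 2025 lies within the daylight-saving period (20 September 2024 – 5 April 2025), so Pelath District is on daylight time, UTC−06:00.
21:15 Pelath District + 6h = 03:15 UTC (rolling into the next day, 4 April 2025).
1 April 2025 is a Tuesday, so Mondays fall on 7, 14, 21, 28; the last is April 28.
1 September 2025 is a Monday, so the first Sunday is September 7.
At the standard offset (UTC+01:15), 03:15 UTC + 1h15m = 04:30 Fenin standard time.
Daylight saving runs 28 April – 7 September; the standard-time date in Fenin, April 4, 2025, is outside that window, so Fenin is on standard time at UTC+01:15.
03:15 UTC + 1h15m = 04:30 Fenin.

04:30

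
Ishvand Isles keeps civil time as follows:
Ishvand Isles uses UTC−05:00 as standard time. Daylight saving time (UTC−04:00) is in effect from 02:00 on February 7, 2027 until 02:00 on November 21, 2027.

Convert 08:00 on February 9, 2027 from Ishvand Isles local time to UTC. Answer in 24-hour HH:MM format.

February 9, 2027 lies within the daylight-saving period (7 February – 21 November), so Ishvand Isles is on daylight time, UTC−04:00.
08:00 local + 4h = 12:00 UTC.

12:00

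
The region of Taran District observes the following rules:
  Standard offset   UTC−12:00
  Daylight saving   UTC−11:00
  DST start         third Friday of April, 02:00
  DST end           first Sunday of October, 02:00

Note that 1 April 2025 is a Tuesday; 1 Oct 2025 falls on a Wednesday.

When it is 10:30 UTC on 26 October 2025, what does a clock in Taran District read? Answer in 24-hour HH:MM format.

22:30

1 April 2025 is a Tuesday, so the first Friday is April 4 and the third is April 18.
1 October 2025 is a Wednesday, so the first Sunday is October 5.
At the standard offset (UTC−12:00), 10:30 UTC − 12h = 22:30 Taran District standard time (rolling into the previous day, 25 October 2025).
Daylight saving runs 18 April – 5 October; the standard-time date in Taran District, 25 October 2025, is outside that window, so Taran District is on standard time at UTC−12:00.
10:30 UTC − 12h = 22:30 local (rolling into the previous day, 25 October 2025).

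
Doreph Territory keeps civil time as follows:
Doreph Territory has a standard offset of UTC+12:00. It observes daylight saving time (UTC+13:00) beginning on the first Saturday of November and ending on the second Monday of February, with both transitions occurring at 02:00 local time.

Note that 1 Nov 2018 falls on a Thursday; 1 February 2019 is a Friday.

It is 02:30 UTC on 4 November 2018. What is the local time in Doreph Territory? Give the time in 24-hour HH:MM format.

1 November 2018 is a Thursday, so the first Saturday is November 3.
1 February 2019 is a Friday, so the first Monday is February 4 and the second is February 11.
At the standard offset (UTC+12:00), 02:30 UTC + 12h = 14:30 Doreph Territory standard time.
Daylight saving runs 3 November 2018 – 11 February 2019; the standard-time date in Doreph Territory, 4 November 2018, is inside that window, so Doreph Territory is at UTC+13:00.
02:30 UTC + 13h = 15:30 local.

15:30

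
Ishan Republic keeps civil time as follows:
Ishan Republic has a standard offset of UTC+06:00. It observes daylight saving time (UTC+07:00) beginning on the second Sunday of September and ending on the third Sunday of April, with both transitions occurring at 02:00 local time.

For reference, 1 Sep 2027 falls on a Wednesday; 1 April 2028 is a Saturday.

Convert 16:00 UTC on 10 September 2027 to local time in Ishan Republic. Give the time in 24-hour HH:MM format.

22:00

1 September 2027 is a Wednesday, so the first Sunday is September 5 and the second is September 12.
1 April 2028 is a Saturday, so the first Sunday is April 2 and the third is April 16.
At the standard offset (UTC+06:00), 16:00 UTC + 6h = 22:00 Ishan Republic standard time.
The standard-time date in Ishan Republic, 10 September 2027, is outside the daylight-saving period (12 September 2027 – 16 April 2028), so Ishan Republic is on standard time, UTC+06:00.
16:00 UTC + 6h = 22:00 local.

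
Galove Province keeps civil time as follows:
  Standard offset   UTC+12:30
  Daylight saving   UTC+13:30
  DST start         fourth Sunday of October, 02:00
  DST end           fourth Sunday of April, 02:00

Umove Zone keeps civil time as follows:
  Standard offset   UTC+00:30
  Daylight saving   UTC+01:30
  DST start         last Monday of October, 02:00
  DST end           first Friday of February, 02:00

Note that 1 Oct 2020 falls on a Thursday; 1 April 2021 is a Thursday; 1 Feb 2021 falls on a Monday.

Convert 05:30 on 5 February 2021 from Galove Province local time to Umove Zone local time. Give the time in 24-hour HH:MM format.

1 October 2020 is a Thursday, so the first Sunday is October 4 and the fourth is October 25.
1 April 2021 is a Thursday, so the first Sunday is April 4 and the fourth is April 25.
5 February 2021 falls between 25 October 2020 and 25 April 2021, so daylight saving is in effect and Galove Province is at UTC+13:30.
05:30 Galove Province − 13h30m = 16:00 UTC (rolling into the previous day, 4 February 2021).
1 October 2020 is a Thursday, so Mondays fall on 5, 12, 19, 26; the last is October 26.
1 February 2021 is a Monday, so the first Friday is February 5.
At the standard offset (UTC+00:30), 16:00 UTC + 0h30m = 16:30 Umove Zone standard time.
Daylight saving runs 26 October 2020 – 5 February 2021; the standard-time date in Umove Zone, 4 February 2021, is inside that window, so Umove Zone is at UTC+01:30.
16:00 UTC + 1h30m = 17:30 Umove Zone.

17:30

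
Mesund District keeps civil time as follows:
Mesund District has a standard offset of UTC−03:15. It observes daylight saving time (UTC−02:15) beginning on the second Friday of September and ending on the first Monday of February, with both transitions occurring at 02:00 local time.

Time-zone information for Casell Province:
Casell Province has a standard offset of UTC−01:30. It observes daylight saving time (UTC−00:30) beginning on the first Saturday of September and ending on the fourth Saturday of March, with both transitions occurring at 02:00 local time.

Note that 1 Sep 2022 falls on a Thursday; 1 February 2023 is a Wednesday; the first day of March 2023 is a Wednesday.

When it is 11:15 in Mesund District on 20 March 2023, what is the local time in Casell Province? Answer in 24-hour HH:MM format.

14:00

1 September 2022 is a Thursday, so the first Friday is September 2 and the second is September 9.
1 February 2023 is a Wednesday, so the first Monday is February 6.
Daylight saving runs 9 September 2022 – 6 February 2023; 20 March 2023 is outside that window, so Mesund District is on standard time at UTC−03:15.
11:15 Mesund District + 3h15m = 14:30 UTC.
1 September 2022 is a Thursday, so the first Saturday is September 3.
1 March 2023 is a Wednesday, so the first Saturday is March 4 and the fourth is March 25.
At the standard offset (UTC−01:30), 14:30 UTC − 1h30m = 13:00 Casell Province standard time.
The standard-time date in Casell Province, 20 March 2023, lies within the daylight-saving period (3 September 2022 – 25 March 2023), so Casell Province is on daylight time, UTC−00:30.
14:30 UTC − 0h30m = 14:00 Casell Province.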